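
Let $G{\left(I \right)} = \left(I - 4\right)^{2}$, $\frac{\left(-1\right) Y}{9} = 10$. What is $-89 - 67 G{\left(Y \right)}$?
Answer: $-592101$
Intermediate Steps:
$Y = -90$ ($Y = \left(-9\right) 10 = -90$)
$G{\left(I \right)} = \left(-4 + I\right)^{2}$ ($G{\left(I \right)} = \left(I - 4\right)^{2} = \left(-4 + I\right)^{2}$)
$-89 - 67 G{\left(Y \right)} = -89 - 67 \left(-4 - 90\right)^{2} = -89 - 67 \left(-94\right)^{2} = -89 - 592012 = -592101$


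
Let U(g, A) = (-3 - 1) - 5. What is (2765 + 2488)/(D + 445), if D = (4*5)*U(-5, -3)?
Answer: 5253/265 ≈ 19.823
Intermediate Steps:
U(g, A) = -9 (U(g, A) = -4 - 5 = -9)
D = -180 (D = (4*5)*(-9) = 20*(-9) = -180)
(2765 + 2488)/(D + 445) = (2765 + 2488)/(-180 + 445) = 5253/265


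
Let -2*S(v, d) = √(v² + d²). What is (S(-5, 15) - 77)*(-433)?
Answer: 33341 + 2165*√10/2 ≈ 36764.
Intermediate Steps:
S(v, d) = -√(d² + v²)/2 (S(v, d) = -√(v² + d²)/2 = -√(d² + v²)/2)
(S(-5, 15) - 77)*(-433) = (-√(15² + (-5)²)/2 - 77)*(-433) = (-√(225 + 25)/2 - 77)*(-433) = (-5*√10/2 - 77)*(-433) = (-77 - 5*√10/2)*(-433) = 33341 + 2165*√10/2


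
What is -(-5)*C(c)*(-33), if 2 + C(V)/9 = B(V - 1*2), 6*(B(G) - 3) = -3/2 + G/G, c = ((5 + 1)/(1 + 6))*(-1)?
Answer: -5445/4 ≈ -1361.3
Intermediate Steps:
c = -6/7 (c = (6/7)*(-1) = -6/7 ≈ -0.85714)
B(G) = 35/12 (B(G) = 3 + (-3/2 + G/G)/6 = 3 + (-3*1/2 + 1)/6 = 3 + (-3/2 + 1)/6 = 3 + (1/6)*(-1/2) = 3 - 1/12 = 35/12)
C(V) = 33/4 (C(V) = -18 + 9*(35/12) = -18 + 105/4 = 33/4)
-(-5)*C(c)*(-33) = -(-5)*33/4*(-33) = -5*(-33/4)*(-33) = (165/4)*(-33) = -5445/4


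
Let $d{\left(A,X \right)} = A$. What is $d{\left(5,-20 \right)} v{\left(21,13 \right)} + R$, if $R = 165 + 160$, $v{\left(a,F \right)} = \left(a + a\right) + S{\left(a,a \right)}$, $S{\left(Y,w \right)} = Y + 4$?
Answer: $660$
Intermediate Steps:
$S{\left(Y,w \right)} = 4 + Y$
$v{\left(a,F \right)} = 4 + 3 a$ ($v{\left(a,F \right)} = \left(a + a\right) + \left(4 + a\right) = 2 a + \left(4 + a\right) = 4 + 3 a$)
$R = 325$
$d{\left(5,-20 \right)} v{\left(21,13 \right)} + R = 5 \left(4 + 3 \cdot 21\right) + 325 = 5 \left(4 + 63\right) + 325 = 5 \cdot 67 + 325 = 335 + 325 = 660$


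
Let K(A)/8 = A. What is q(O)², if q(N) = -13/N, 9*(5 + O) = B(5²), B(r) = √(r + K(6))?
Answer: 13689/(45 - √73)² ≈ 10.300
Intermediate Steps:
K(A) = 8*A
B(r) = √(48 + r) (B(r) = √(r + 8*6) = √(r + 48) = √(48 + r))
O = -5 + √73/9 (O = -5 + √(48 + 5²)/9 = -5 + √(48 + 25)/9 = -5 + √73/9 ≈ -4.0507)
q(O)² = (-13/(-5 + √73/9))² = 169/(-5 + √73/9)²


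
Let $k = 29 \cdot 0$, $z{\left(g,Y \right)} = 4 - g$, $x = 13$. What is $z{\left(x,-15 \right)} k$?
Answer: $0$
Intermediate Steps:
$k = 0$
$z{\left(x,-15 \right)} k = \left(4 - 13\right) 0 = \left(-9\right) 0 = 0$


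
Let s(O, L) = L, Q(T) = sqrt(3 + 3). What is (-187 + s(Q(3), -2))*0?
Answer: 0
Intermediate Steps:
Q(T) = sqrt(6)
(-187 + s(Q(3), -2))*0 = (-187 - 2)*0 = -189*0 = 0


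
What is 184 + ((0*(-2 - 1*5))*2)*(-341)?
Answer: 184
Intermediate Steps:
184 + ((0*(-2 - 1*5))*2)*(-341) = 184 + ((0*(-2 - 5))*2)*(-341) = 184 + ((0*(-7))*2)*(-341) = 184 + (0*2)*(-341) = 184 + 0*(-341) = 184 + 0 = 184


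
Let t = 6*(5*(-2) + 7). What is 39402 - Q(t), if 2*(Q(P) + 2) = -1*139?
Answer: 78947/2 ≈ 39474.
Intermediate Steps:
t = -18 (t = 6*(-10 + 7) = 6*(-3) = -18)
Q(P) = -143/2 (Q(P) = -2 + (-1*139)/2 = -2 + (½)*(-139) = -2 - 139/2 = -143/2)
39402 - Q(t) = 39402 - 1*(-143/2) = 39402 + 143/2 = 78947/2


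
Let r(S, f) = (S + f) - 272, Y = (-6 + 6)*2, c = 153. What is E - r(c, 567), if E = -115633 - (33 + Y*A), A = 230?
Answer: -116114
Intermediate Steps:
Y = 0 (Y = 0*2 = 0)
r(S, f) = -272 + S + f
E = -115666 (E = -115633 - (33 + 0*230) = -115633 - (33 + 0) = -115633 - 1*33 = -115633 - 33 = -115666)
E - r(c, 567) = -115666 - (-272 + 153 + 567) = -115666 - 1*448 = -115666 - 448 = -116114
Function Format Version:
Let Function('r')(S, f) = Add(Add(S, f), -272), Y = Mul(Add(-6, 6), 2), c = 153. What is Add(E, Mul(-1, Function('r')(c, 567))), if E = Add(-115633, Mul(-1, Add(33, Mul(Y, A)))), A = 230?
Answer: -116114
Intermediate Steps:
Y = 0 (Y = Mul(0, 2) = 0)
Function('r')(S, f) = Add(-272, S, f)
E = -115666 (E = Add(-115633, Mul(-1, Add(33, Mul(0, 230)))) = Add(-115633, Mul(-1, Add(33, 0))) = Add(-115633, Mul(-1, 33)) = Add(-115633, -33) = -115666)
Add(E, Mul(-1, Function('r')(c, 567))) = Add(-115666, Mul(-1, Add(-272, 153, 567))) = Add(-115666, Mul(-1, 448)) = Add(-115666, -448) = -116114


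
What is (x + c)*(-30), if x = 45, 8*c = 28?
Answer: -1455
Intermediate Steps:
c = 7/2 (c = (⅛)*28 = 7/2 ≈ 3.5000)
(x + c)*(-30) = (45 + 7/2)*(-30) = (97/2)*(-30) = -1455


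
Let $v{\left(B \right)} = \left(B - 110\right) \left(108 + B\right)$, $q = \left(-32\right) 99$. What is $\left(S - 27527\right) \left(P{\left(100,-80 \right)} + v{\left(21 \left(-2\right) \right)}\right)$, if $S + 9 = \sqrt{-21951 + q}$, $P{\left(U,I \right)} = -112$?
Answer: $279325184 - 30432 i \sqrt{2791} \approx 2.7933 \cdot 10^{8} - 1.6077 \cdot 10^{6} i$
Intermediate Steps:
$q = -3168$
$v{\left(B \right)} = \left(-110 + B\right) \left(108 + B\right)$
$S = -9 + 3 i \sqrt{2791}$ ($S = -9 + \sqrt{-21951 - 3168} = -9 + \sqrt{-25119} = -9 + 3 i \sqrt{2791} \approx -9.0 + 158.49 i$)
$\left(S - 27527\right) \left(P{\left(100,-80 \right)} + v{\left(21 \left(-2\right) \right)}\right) = \left(\left(-9 + 3 i \sqrt{2791}\right) - 27527\right) \left(-112 - \left(11880 - 1764 + 2 \cdot 21 \left(-2\right)\right)\right) = \left(-27536 + 3 i \sqrt{2791}\right) \left(-112 - \left(11796 - 1764\right)\right) = \left(-27536 + 3 i \sqrt{2791}\right) \left(-112 + \left(-11880 + 1764 + 84\right)\right) = \left(-27536 + 3 i \sqrt{2791}\right) \left(-112 - 10032\right) = \left(-27536 + 3 i \sqrt{2791}\right) \left(-10144\right) = 279325184 - 30432 i \sqrt{2791}$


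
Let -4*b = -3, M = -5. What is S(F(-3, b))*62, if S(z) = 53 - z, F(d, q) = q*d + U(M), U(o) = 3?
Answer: 6479/2 ≈ 3239.5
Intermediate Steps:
b = ¾ (b = -¼*(-3) = ¾ ≈ 0.75000)
F(d, q) = 3 + d*q (F(d, q) = q*d + 3 = d*q + 3 = 3 + d*q)
S(F(-3, b))*62 = (53 - (3 - 3*¾))*62 = (53 - (3 - 9/4))*62 = (53 - 1*¾)*62 = (53 - ¾)*62 = (209/4)*62 = 6479/2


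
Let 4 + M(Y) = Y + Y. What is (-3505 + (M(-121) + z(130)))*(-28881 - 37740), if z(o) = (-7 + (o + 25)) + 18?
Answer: 238836285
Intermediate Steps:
z(o) = 36 + o (z(o) = (-7 + (25 + o)) + 18 = (18 + o) + 18 = 36 + o)
M(Y) = -4 + 2*Y (M(Y) = -4 + (Y + Y) = -4 + 2*Y)
(-3505 + (M(-121) + z(130)))*(-28881 - 37740) = (-3505 + ((-4 + 2*(-121)) + (36 + 130)))*(-28881 - 37740) = (-3505 + ((-4 - 242) + 166))*(-66621) = (-3505 + (-246 + 166))*(-66621) = (-3505 - 80)*(-66621) = -3585*(-66621) = 238836285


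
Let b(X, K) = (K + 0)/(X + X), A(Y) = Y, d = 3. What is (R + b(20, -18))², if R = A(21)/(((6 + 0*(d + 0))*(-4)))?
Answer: 2809/1600 ≈ 1.7556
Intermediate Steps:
b(X, K) = K/(2*X) (b(X, K) = K/((2*X)) = K*(1/(2*X)) = K/(2*X))
R = -7/8 (R = 21/(((6 + 0*(3 + 0))*(-4))) = 21/(((6 + 0*3)*(-4))) = 21/(((6 + 0)*(-4))) = 21/((6*(-4))) = 21/(-24) = 21*(-1/24) = -7/8 ≈ -0.87500)
(R + b(20, -18))² = (-7/8 + (½)*(-18)/20)² = (-7/8 + (½)*(-18)*(1/20))² = (-7/8 - 9/20)² = (-53/40)² = 2809/1600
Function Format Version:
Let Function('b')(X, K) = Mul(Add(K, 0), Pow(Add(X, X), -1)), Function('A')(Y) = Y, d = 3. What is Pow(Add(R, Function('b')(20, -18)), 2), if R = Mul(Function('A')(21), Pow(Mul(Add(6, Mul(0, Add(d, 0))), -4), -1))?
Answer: Rational(2809, 1600) ≈ 1.7556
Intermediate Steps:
Function('b')(X, K) = Mul(Rational(1, 2), K, Pow(X, -1)) (Function('b')(X, K) = Mul(K, Pow(Mul(2, X), -1)) = Mul(K, Mul(Rational(1, 2), Pow(X, -1))) = Mul(Rational(1, 2), K, Pow(X, -1)))
R = Rational(-7, 8) (R = Mul(21, Pow(Mul(Add(6, Mul(0, Add(3, 0))), -4), -1)) = Mul(21, Pow(Mul(Add(6, Mul(0, 3)), -4), -1)) = Mul(21, Pow(Mul(Add(6, 0), -4), -1)) = Mul(21, Pow(Mul(6, -4), -1)) = Mul(21, Pow(-24, -1)) = Mul(21, Rational(-1, 24)) = Rational(-7, 8) ≈ -0.87500)
Pow(Add(R, Function('b')(20, -18)), 2) = Pow(Add(Rational(-7, 8), Mul(Rational(1, 2), -18, Pow(20, -1))), 2) = Pow(Add(Rational(-7, 8), Mul(Rational(1, 2), -18, Rational(1, 20))), 2) = Pow(Add(Rational(-7, 8), Rational(-9, 20)), 2) = Pow(Rational(-53, 40), 2) = Rational(2809, 1600)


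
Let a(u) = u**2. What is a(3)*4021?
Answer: 36189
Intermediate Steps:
a(3)*4021 = 3**2*4021 = 9*4021 = 36189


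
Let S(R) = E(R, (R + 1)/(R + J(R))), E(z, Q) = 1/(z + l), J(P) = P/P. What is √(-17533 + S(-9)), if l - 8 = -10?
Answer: 28*I*√2706/11 ≈ 132.41*I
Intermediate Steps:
l = -2 (l = 8 - 10 = -2)
J(P) = 1
E(z, Q) = 1/(-2 + z) (E(z, Q) = 1/(z - 2) = 1/(-2 + z))
S(R) = 1/(-2 + R)
√(-17533 + S(-9)) = √(-17533 + 1/(-2 - 9)) = √(-17533 + 1/(-11)) = √(-17533 - 1/11) = √(-192864/11) = 28*I*√2706/11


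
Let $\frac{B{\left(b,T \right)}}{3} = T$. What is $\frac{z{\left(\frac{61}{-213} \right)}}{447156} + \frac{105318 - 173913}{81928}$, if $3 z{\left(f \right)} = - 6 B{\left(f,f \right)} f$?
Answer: $- \frac{115965833726009}{138506251730616} \approx -0.83726$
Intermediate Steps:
$B{\left(b,T \right)} = 3 T$
$z{\left(f \right)} = - 6 f^{2}$ ($z{\left(f \right)} = \frac{- 6 \cdot 3 f f}{3} = \frac{- 18 f f}{3} = \frac{\left(-18\right) f^{2}}{3} = - 6 f^{2}$)
$\frac{z{\left(\frac{61}{-213} \right)}}{447156} + \frac{105318 - 173913}{81928} = \frac{\left(-6\right) \left(\frac{61}{-213}\right)^{2}}{447156} + \frac{105318 - 173913}{81928} = - 6 \left(61 \left(- \frac{1}{213}\right)\right)^{2} \cdot \frac{1}{447156} - \frac{68595}{81928} = - 6 \left(- \frac{61}{213}\right)^{2} \cdot \frac{1}{447156} - \frac{68595}{81928} = \left(-6\right) \frac{3721}{45369} \cdot \frac{1}{447156} - \frac{68595}{81928} = \left(- \frac{7442}{15123}\right) \frac{1}{447156} - \frac{68595}{81928} = - \frac{3721}{3381170094} - \frac{68595}{81928} = - \frac{115965833726009}{138506251730616}$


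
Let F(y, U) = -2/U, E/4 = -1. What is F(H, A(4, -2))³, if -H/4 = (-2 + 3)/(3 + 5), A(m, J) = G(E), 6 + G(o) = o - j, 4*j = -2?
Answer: 64/6859 ≈ 0.0093308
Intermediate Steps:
E = -4 (E = 4*(-1) = -4)
j = -½ (j = (¼)*(-2) = -½ ≈ -0.50000)
G(o) = -11/2 + o (G(o) = -6 + (o - 1*(-½)) = -6 + (o + ½) = -6 + (½ + o) = -11/2 + o)
A(m, J) = -19/2 (A(m, J) = -11/2 - 4 = -19/2)
H = -½ (H = -4*(-2 + 3)/(3 + 5) = -4/8 = -4*⅛ = -½ ≈ -0.50000)
F(H, A(4, -2))³ = (-2/(-19/2))³ = (-2*(-2/19))³ = (4/19)³ = 64/6859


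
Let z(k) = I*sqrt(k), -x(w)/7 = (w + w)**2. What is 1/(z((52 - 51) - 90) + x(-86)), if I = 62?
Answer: -51772/10721445465 - 31*I*sqrt(89)/21442890930 ≈ -4.8288e-6 - 1.3639e-8*I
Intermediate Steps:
x(w) = -28*w**2 (x(w) = -7*(w + w)**2 = -7*4*w**2 = -28*w**2)
z(k) = 62*sqrt(k)
1/(z((52 - 51) - 90) + x(-86)) = 1/(62*sqrt((52 - 51) - 90) - 28*(-86)**2) = 1/(62*sqrt(1 - 90) - 28*7396) = 1/(62*sqrt(-89) - 207088) = 1/(62*(I*sqrt(89)) - 207088) = 1/(62*I*sqrt(89) - 207088) = 1/(-207088 + 62*I*sqrt(89))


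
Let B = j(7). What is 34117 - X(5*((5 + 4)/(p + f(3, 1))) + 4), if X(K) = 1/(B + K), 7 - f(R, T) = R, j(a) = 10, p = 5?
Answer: 648222/19 ≈ 34117.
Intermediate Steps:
B = 10
f(R, T) = 7 - R
X(K) = 1/(10 + K)
34117 - X(5*((5 + 4)/(p + f(3, 1))) + 4) = 34117 - 1/(10 + (5*((5 + 4)/(5 + (7 - 1*3))) + 4)) = 34117 - 1/(10 + (5*(9/(5 + (7 - 3))) + 4)) = 34117 - 1/(10 + (5*(9/(5 + 4)) + 4)) = 34117 - 1/(10 + (5*(9/9) + 4)) = 34117 - 1/(10 + (5*(9*(⅑)) + 4)) = 34117 - 1/(10 + (5*1 + 4)) = 34117 - 1/(10 + (5 + 4)) = 34117 - 1/(10 + 9) = 34117 - 1/19 = 648222/19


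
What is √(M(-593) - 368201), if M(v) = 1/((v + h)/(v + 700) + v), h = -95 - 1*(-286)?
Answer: 8*I*√23456737332370/63853 ≈ 606.8*I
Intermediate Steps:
h = 191 (h = -95 + 286 = 191)
M(v) = 1/(v + (191 + v)/(700 + v)) (M(v) = 1/((v + 191)/(v + 700) + v) = 1/((191 + v)/(700 + v) + v) = 1/(v + (191 + v)/(700 + v)))
√(M(-593) - 368201) = √((700 - 593)/(191 + (-593)² + 701*(-593)) - 368201) = √(107/(191 + 351649 - 415693) - 368201) = √(107/(-63853) - 368201) = √(-1/63853*107 - 368201) = √(-107/63853 - 368201) = √(-23510738560/63853) = 8*I*√23456737332370/63853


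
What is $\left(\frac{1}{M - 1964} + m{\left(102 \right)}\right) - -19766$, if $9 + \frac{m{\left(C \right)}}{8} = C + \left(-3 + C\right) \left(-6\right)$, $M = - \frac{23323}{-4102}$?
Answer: $\frac{126584088688}{8033005} \approx 15758.0$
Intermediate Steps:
$M = \frac{23323}{4102}$ ($M = \left(-23323\right) \left(- \frac{1}{4102}\right) = \frac{23323}{4102} \approx 5.6858$)
$m{\left(C \right)} = 72 - 40 C$ ($m{\left(C \right)} = -72 + 8 \left(C + \left(-3 + C\right) \left(-6\right)\right) = -72 + 8 \left(C - \left(-18 + 6 C\right)\right) = -72 + 8 \left(18 - 5 C\right) = -72 - \left(-144 + 40 C\right) = 72 - 40 C$)
$\left(\frac{1}{M - 1964} + m{\left(102 \right)}\right) - -19766 = \left(\frac{1}{\frac{23323}{4102} - 1964} + \left(72 - 4080\right)\right) - -19766 = \left(\frac{1}{- \frac{8033005}{4102}} + \left(72 - 4080\right)\right) + 19766 = \left(- \frac{4102}{8033005} - 4008\right) + 19766 = - \frac{32196288142}{8033005} + 19766 = \frac{126584088688}{8033005}$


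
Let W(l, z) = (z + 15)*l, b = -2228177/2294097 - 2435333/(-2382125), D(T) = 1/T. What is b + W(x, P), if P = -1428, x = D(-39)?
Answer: 3360575203789/92624166375 ≈ 36.282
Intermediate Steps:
x = -1/39 (x = 1/(-39) = -1/39 ≈ -0.025641)
b = 4730406664/92624166375 (b = -2228177*1/2294097 - 2435333*(-1/2382125) = -2228177/2294097 + 2435333/2382125 = 4730406664/92624166375 ≈ 0.051071)
W(l, z) = l*(15 + z) (W(l, z) = (15 + z)*l = l*(15 + z))
b + W(x, P) = 4730406664/92624166375 - (15 - 1428)/39 = 4730406664/92624166375 - 1/39*(-1413) = 4730406664/92624166375 + 471/13 = 3360575203789/92624166375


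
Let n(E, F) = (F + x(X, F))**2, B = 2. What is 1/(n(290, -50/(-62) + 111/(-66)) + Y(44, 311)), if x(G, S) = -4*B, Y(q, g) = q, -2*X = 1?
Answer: 465124/57104265 ≈ 0.0081452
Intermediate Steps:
X = -1/2 (X = -1/2*1 = -1/2 ≈ -0.50000)
x(G, S) = -8 (x(G, S) = -4*2 = -8)
n(E, F) = (-8 + F)**2 (n(E, F) = (F - 8)**2 = (-8 + F)**2)
1/(n(290, -50/(-62) + 111/(-66)) + Y(44, 311)) = 1/((-8 + (-50/(-62) + 111/(-66)))**2 + 44) = 1/((-8 + (-50*(-1/62) + 111*(-1/66)))**2 + 44) = 1/((-8 + (25/31 - 37/22))**2 + 44) = 1/((-8 - 597/682)**2 + 44) = 1/((-6053/682)**2 + 44) = 1/(36638809/465124 + 44) = 1/(57104265/465124) = 465124/57104265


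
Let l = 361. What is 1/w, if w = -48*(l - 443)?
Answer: 1/3936 ≈ 0.00025406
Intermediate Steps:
w = 3936 (w = -48*(361 - 443) = -48*(-82) = 3936)
1/w = 1/3936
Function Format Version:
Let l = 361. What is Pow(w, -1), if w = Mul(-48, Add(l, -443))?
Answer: Rational(1, 3936) ≈ 0.00025406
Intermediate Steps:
w = 3936 (w = Mul(-48, Add(361, -443)) = Mul(-48, -82) = 3936)
Pow(w, -1) = Pow(3936, -1) = Rational(1, 3936)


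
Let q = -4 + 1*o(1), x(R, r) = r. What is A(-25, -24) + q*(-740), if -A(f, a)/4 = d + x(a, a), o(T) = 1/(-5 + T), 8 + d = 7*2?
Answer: 3217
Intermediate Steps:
d = 6 (d = -8 + 7*2 = -8 + 14 = 6)
A(f, a) = -24 - 4*a (A(f, a) = -4*(6 + a) = -24 - 4*a)
q = -17/4 (q = -4 + 1/(-5 + 1) = -4 + 1/(-4) = -4 + 1*(-¼) = -4 - ¼ = -17/4 ≈ -4.2500)
A(-25, -24) + q*(-740) = (-24 - 4*(-24)) - 17/4*(-740) = (-24 + 96) + 3145 = 72 + 3145 = 3217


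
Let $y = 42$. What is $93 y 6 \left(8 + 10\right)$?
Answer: $421848$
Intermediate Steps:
$93 y 6 \left(8 + 10\right) = 93 \cdot 42 \cdot 6 \left(8 + 10\right) = 3906 \cdot 6 \cdot 18 = 3906 \cdot 108 = 421848$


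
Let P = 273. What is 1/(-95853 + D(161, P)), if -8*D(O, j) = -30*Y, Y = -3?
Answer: -4/383457 ≈ -1.0431e-5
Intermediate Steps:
D(O, j) = -45/4 (D(O, j) = -(-15)*(-3)/4 = -⅛*90 = -45/4)
1/(-95853 + D(161, P)) = 1/(-95853 - 45/4) = 1/(-383457/4) = -4/383457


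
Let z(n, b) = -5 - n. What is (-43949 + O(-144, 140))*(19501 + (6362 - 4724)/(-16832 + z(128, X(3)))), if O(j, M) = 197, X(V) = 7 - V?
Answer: -123714511512/145 ≈ -8.5320e+8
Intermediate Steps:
(-43949 + O(-144, 140))*(19501 + (6362 - 4724)/(-16832 + z(128, X(3)))) = (-43949 + 197)*(19501 + (6362 - 4724)/(-16832 + (-5 - 1*128))) = -43752*(19501 + 1638/(-16832 + (-5 - 128))) = -43752*(19501 + 1638/(-16832 - 133)) = -43752*(19501 + 1638/(-16965)) = -43752*(19501 + 1638*(-1/16965)) = -43752*(19501 - 14/145) = -43752*2827631/145 = -123714511512/145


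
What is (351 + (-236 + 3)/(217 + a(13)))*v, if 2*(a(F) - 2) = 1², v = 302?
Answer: 46394146/439 ≈ 1.0568e+5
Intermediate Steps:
a(F) = 5/2 (a(F) = 2 + (½)*1² = 2 + (½)*1 = 2 + ½ = 5/2)
(351 + (-236 + 3)/(217 + a(13)))*v = (351 + (-236 + 3)/(217 + 5/2))*302 = (351 - 233/439/2)*302 = (351 - 233*2/439)*302 = (351 - 466/439)*302 = (153623/439)*302 = 46394146/439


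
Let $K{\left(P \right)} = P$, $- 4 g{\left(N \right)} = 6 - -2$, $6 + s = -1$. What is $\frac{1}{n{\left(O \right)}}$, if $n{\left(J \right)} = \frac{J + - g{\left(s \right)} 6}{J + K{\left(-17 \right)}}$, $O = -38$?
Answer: $\frac{55}{26} \approx 2.1154$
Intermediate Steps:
$s = -7$ ($s = -6 - 1 = -7$)
$g{\left(N \right)} = -2$ ($g{\left(N \right)} = - \frac{6 - -2}{4} = - \frac{6 + 2}{4} = \left(- \frac{1}{4}\right) 8 = -2$)
$n{\left(J \right)} = \frac{12 + J}{-17 + J}$ ($n{\left(J \right)} = \frac{J + \left(-1\right) \left(-2\right) 6}{J - 17} = \frac{J + 2 \cdot 6}{-17 + J} = \frac{J + 12}{-17 + J} = \frac{12 + J}{-17 + J}$)
$\frac{1}{n{\left(O \right)}} = \frac{1}{\frac{1}{-17 - 38} \left(12 - 38\right)} = \frac{1}{\frac{1}{-55} \left(-26\right)} = \frac{1}{\left(- \frac{1}{55}\right) \left(-26\right)} = \frac{1}{\frac{26}{55}} = \frac{55}{26}$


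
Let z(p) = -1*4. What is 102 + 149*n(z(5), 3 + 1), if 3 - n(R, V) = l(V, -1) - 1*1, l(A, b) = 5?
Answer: -47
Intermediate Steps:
z(p) = -4
n(R, V) = -1 (n(R, V) = 3 - (5 - 1*1) = 3 - (5 - 1) = 3 - 1*4 = 3 - 4 = -1)
102 + 149*n(z(5), 3 + 1) = 102 + 149*(-1) = 102 - 149 = -47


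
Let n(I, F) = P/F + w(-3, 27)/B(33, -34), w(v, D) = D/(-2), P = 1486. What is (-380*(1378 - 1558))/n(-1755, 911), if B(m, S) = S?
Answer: 847448640/25129 ≈ 33724.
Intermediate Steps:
w(v, D) = -D/2 (w(v, D) = D*(-½) = -D/2)
n(I, F) = 27/68 + 1486/F (n(I, F) = 1486/F - ½*27/(-34) = 1486/F - 27/2*(-1/34) = 1486/F + 27/68 = 27/68 + 1486/F)
(-380*(1378 - 1558))/n(-1755, 911) = (-380*(1378 - 1558))/(27/68 + 1486/911) = (-380*(-180))/(27/68 + 1486*(1/911)) = 68400/(27/68 + 1486/911) = 68400/(125645/61948) = 68400*(61948/125645) = 847448640/25129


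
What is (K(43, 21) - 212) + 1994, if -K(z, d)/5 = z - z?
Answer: 1782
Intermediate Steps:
K(z, d) = 0 (K(z, d) = -5*(z - z) = -5*0 = 0)
(K(43, 21) - 212) + 1994 = (0 - 212) + 1994 = -212 + 1994 = 1782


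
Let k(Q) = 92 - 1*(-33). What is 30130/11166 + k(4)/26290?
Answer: 79351345/29355414 ≈ 2.7031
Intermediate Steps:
k(Q) = 125 (k(Q) = 92 + 33 = 125)
30130/11166 + k(4)/26290 = 30130/11166 + 125/26290 = 30130*(1/11166) + 125*(1/26290) = 15065/5583 + 25/5258 = 79351345/29355414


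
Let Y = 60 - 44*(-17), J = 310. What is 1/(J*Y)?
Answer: 1/250480 ≈ 3.9923e-6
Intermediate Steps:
Y = 808 (Y = 60 + 748 = 808)
1/(J*Y) = 1/(310*808) = 1/250480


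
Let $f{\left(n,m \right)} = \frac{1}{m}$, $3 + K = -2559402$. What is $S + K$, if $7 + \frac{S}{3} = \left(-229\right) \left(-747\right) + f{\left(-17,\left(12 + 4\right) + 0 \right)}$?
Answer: $- \frac{32739789}{16} \approx -2.0462 \cdot 10^{6}$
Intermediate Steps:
$K = -2559405$ ($K = -3 - 2559402 = -2559405$)
$S = \frac{8210691}{16}$ ($S = -21 + 3 \left(\left(-229\right) \left(-747\right) + \frac{1}{\left(12 + 4\right) + 0}\right) = -21 + 3 \left(171063 + \frac{1}{16 + 0}\right) = -21 + 3 \left(171063 + \frac{1}{16}\right) = -21 + 3 \cdot \frac{2737009}{16} = -21 + \frac{8211027}{16} = \frac{8210691}{16} \approx 5.1317 \cdot 10^{5}$)
$S + K = \frac{8210691}{16} - 2559405 = - \frac{32739789}{16}$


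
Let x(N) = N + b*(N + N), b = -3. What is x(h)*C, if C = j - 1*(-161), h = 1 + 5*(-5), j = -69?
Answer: 11040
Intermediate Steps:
h = -24 (h = 1 - 25 = -24)
C = 92 (C = -69 - 1*(-161) = -69 + 161 = 92)
x(N) = -5*N (x(N) = N - 3*(N + N) = N - 6*N = -5*N)
x(h)*C = -5*(-24)*92 = 120*92 = 11040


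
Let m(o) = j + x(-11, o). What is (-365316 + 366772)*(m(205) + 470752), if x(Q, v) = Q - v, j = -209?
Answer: 684796112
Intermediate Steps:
m(o) = -220 - o (m(o) = -209 + (-11 - o) = -220 - o)
(-365316 + 366772)*(m(205) + 470752) = (-365316 + 366772)*((-220 - 1*205) + 470752) = 1456*((-220 - 205) + 470752) = 1456*(-425 + 470752) = 1456*470327 = 684796112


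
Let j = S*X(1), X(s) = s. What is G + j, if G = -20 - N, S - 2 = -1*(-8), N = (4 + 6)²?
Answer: -110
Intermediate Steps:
N = 100 (N = 10² = 100)
S = 10 (S = 2 - 1*(-8) = 2 + 8 = 10)
G = -120 (G = -20 - 1*100 = -20 - 100 = -120)
j = 10 (j = 10*1 = 10)
G + j = -120 + 10 = -110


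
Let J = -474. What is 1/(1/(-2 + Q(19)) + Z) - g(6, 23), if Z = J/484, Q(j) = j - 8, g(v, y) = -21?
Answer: 37533/1891 ≈ 19.848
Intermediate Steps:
Q(j) = -8 + j
Z = -237/242 (Z = -474/484 = -474*1/484 = -237/242 ≈ -0.97934)
1/(1/(-2 + Q(19)) + Z) - g(6, 23) = 1/(1/(-2 + (-8 + 19)) - 237/242) - 1*(-21) = 1/(1/(-2 + 11) - 237/242) + 21 = 1/(1/9 - 237/242) + 21 = 1/(⅑ - 237/242) + 21 = 1/(-1891/2178) + 21 = -2178/1891 + 21 = 37533/1891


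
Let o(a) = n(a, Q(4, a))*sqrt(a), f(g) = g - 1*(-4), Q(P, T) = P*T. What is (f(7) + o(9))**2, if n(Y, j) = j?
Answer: 14161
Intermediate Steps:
f(g) = 4 + g (f(g) = g + 4 = 4 + g)
o(a) = 4*a**(3/2) (o(a) = (4*a)*sqrt(a) = 4*a**(3/2))
(f(7) + o(9))**2 = ((4 + 7) + 4*9**(3/2))**2 = (11 + 4*27)**2 = (11 + 108)**2 = 119**2 = 14161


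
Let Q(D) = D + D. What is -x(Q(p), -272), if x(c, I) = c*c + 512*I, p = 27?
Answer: 136348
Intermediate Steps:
Q(D) = 2*D
x(c, I) = c² + 512*I
-x(Q(p), -272) = -((2*27)² + 512*(-272)) = -(54² - 139264) = -(2916 - 139264) = -1*(-136348) = 136348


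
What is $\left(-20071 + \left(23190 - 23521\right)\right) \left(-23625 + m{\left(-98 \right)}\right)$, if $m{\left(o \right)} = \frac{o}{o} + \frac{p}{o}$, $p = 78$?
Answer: $\frac{23617661230}{49} \approx 4.8199 \cdot 10^{8}$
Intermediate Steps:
$m{\left(o \right)} = 1 + \frac{78}{o}$ ($m{\left(o \right)} = \frac{o}{o} + \frac{78}{o} = 1 + \frac{78}{o}$)
$\left(-20071 + \left(23190 - 23521\right)\right) \left(-23625 + m{\left(-98 \right)}\right) = \left(-20071 + \left(23190 - 23521\right)\right) \left(-23625 + \frac{78 - 98}{-98}\right) = \left(-20071 + \left(23190 - 23521\right)\right) \left(-23625 - - \frac{10}{49}\right) = \left(-20071 - 331\right) \left(-23625 + \frac{10}{49}\right) = \left(-20402\right) \left(- \frac{1157615}{49}\right) = \frac{23617661230}{49}$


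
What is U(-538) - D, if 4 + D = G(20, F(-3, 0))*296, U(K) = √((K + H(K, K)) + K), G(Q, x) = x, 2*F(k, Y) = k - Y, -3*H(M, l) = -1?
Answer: 448 + I*√9681/3 ≈ 448.0 + 32.797*I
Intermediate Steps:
H(M, l) = ⅓ (H(M, l) = -⅓*(-1) = ⅓)
F(k, Y) = k/2 - Y/2 (F(k, Y) = (k - Y)/2 = k/2 - Y/2)
U(K) = √(⅓ + 2*K) (U(K) = √((K + ⅓) + K) = √((⅓ + K) + K) = √(⅓ + 2*K))
D = -448 (D = -4 + ((½)*(-3) - ½*0)*296 = -4 + (-3/2 + 0)*296 = -4 - 3/2*296 = -4 - 444 = -448)
U(-538) - D = √(3 + 18*(-538))/3 - 1*(-448) = √(3 - 9684)/3 + 448 = √(-9681)/3 + 448 = (I*√9681)/3 + 448 = I*√9681/3 + 448 = 448 + I*√9681/3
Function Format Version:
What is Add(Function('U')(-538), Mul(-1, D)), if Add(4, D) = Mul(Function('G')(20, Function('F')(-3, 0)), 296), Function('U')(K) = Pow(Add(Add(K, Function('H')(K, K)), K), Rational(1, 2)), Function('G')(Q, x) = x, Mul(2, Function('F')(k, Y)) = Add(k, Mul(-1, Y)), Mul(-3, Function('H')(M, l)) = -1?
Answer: Add(448, Mul(Rational(1, 3), I, Pow(9681, Rational(1, 2)))) ≈ Add(448.00, Mul(32.797, I))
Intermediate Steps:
Function('H')(M, l) = Rational(1, 3) (Function('H')(M, l) = Mul(Rational(-1, 3), -1) = Rational(1, 3))
Function('F')(k, Y) = Add(Mul(Rational(1, 2), k), Mul(Rational(-1, 2), Y)) (Function('F')(k, Y) = Mul(Rational(1, 2), Add(k, Mul(-1, Y))) = Add(Mul(Rational(1, 2), k), Mul(Rational(-1, 2), Y)))
Function('U')(K) = Pow(Add(Rational(1, 3), Mul(2, K)), Rational(1, 2)) (Function('U')(K) = Pow(Add(Add(K, Rational(1, 3)), K), Rational(1, 2)) = Pow(Add(Add(Rational(1, 3), K), K), Rational(1, 2)) = Pow(Add(Rational(1, 3), Mul(2, K)), Rational(1, 2)))
D = -448 (D = Add(-4, Mul(Add(Mul(Rational(1, 2), -3), Mul(Rational(-1, 2), 0)), 296)) = Add(-4, Mul(Add(Rational(-3, 2), 0), 296)) = Add(-4, Mul(Rational(-3, 2), 296)) = Add(-4, -444) = -448)
Add(Function('U')(-538), Mul(-1, D)) = Add(Mul(Rational(1, 3), Pow(Add(3, Mul(18, -538)), Rational(1, 2))), Mul(-1, -448)) = Add(Mul(Rational(1, 3), Pow(Add(3, -9684), Rational(1, 2))), 448) = Add(Mul(Rational(1, 3), Pow(-9681, Rational(1, 2))), 448) = Add(Mul(Rational(1, 3), Mul(I, Pow(9681, Rational(1, 2)))), 448) = Add(Mul(Rational(1, 3), I, Pow(9681, Rational(1, 2))), 448) = Add(448, Mul(Rational(1, 3), I, Pow(9681, Rational(1, 2))))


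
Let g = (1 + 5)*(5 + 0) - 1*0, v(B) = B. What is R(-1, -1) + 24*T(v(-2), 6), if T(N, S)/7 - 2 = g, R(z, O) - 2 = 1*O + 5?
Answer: 5382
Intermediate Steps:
g = 30 (g = 6*5 + 0 = 30 + 0 = 30)
R(z, O) = 7 + O (R(z, O) = 2 + (1*O + 5) = 2 + (O + 5) = 2 + (5 + O) = 7 + O)
T(N, S) = 224 (T(N, S) = 14 + 7*30 = 14 + 210 = 224)
R(-1, -1) + 24*T(v(-2), 6) = (7 - 1) + 24*224 = 6 + 5376 = 5382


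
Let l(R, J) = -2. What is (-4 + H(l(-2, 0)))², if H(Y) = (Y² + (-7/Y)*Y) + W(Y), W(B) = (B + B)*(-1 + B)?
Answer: 25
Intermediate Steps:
W(B) = 2*B*(-1 + B) (W(B) = (2*B)*(-1 + B) = 2*B*(-1 + B))
H(Y) = -7 + Y² + 2*Y*(-1 + Y) (H(Y) = (Y² + (-7/Y)*Y) + 2*Y*(-1 + Y) = (Y² - 7) + 2*Y*(-1 + Y) = (-7 + Y²) + 2*Y*(-1 + Y) = -7 + Y² + 2*Y*(-1 + Y))
(-4 + H(l(-2, 0)))² = (-4 + (-7 - 2*(-2) + 3*(-2)²))² = (-4 + (-7 + 4 + 3*4))² = (-4 + (-7 + 4 + 12))² = (-4 + 9)² = 5² = 25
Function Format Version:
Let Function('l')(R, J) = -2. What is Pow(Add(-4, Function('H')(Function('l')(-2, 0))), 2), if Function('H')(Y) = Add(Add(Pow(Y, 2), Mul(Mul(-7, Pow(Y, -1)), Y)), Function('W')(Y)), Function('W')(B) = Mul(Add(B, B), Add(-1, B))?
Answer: 25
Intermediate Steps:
Function('W')(B) = Mul(2, B, Add(-1, B)) (Function('W')(B) = Mul(Mul(2, B), Add(-1, B)) = Mul(2, B, Add(-1, B)))
Function('H')(Y) = Add(-7, Pow(Y, 2), Mul(2, Y, Add(-1, Y))) (Function('H')(Y) = Add(Add(Pow(Y, 2), Mul(Mul(-7, Pow(Y, -1)), Y)), Mul(2, Y, Add(-1, Y))) = Add(Add(Pow(Y, 2), -7), Mul(2, Y, Add(-1, Y))) = Add(Add(-7, Pow(Y, 2)), Mul(2, Y, Add(-1, Y))) = Add(-7, Pow(Y, 2), Mul(2, Y, Add(-1, Y))))
Pow(Add(-4, Function('H')(Function('l')(-2, 0))), 2) = Pow(Add(-4, Add(-7, Mul(-2, -2), Mul(3, Pow(-2, 2)))), 2) = Pow(Add(-4, Add(-7, 4, Mul(3, 4))), 2) = Pow(Add(-4, Add(-7, 4, 12)), 2) = Pow(Add(-4, 9), 2) = Pow(5, 2) = 25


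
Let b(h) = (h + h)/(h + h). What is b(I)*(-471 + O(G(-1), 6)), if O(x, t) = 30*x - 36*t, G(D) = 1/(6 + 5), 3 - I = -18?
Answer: -7527/11 ≈ -684.27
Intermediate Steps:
I = 21 (I = 3 - 1*(-18) = 3 + 18 = 21)
G(D) = 1/11
b(h) = 1 (b(h) = (2*h)/((2*h)) = (2*h)*(1/(2*h)) = 1)
O(x, t) = -36*t + 30*x
b(I)*(-471 + O(G(-1), 6)) = 1*(-471 + (-36*6 + 30*(1/11))) = 1*(-471 + (-216 + 30/11)) = 1*(-471 - 2346/11) = 1*(-7527/11) = -7527/11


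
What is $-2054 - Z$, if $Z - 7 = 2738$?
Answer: $-4799$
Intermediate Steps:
$Z = 2745$ ($Z = 7 + 2738 = 2745$)
$-2054 - Z = -2054 - 2745 = -4799$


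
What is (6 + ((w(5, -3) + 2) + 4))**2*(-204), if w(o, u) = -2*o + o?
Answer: -9996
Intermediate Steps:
w(o, u) = -o
(6 + ((w(5, -3) + 2) + 4))**2*(-204) = (6 + ((-1*5 + 2) + 4))**2*(-204) = (6 + ((-5 + 2) + 4))**2*(-204) = (6 + (-3 + 4))**2*(-204) = (6 + 1)**2*(-204) = 7**2*(-204) = 49*(-204) = -9996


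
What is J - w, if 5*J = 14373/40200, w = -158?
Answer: 10590791/67000 ≈ 158.07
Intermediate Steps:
J = 4791/67000 (J = (14373/40200)/5 = (14373*(1/40200))/5 = (⅕)*(4791/13400) = 4791/67000 ≈ 0.071507)
J - w = 4791/67000 - 1*(-158) = 4791/67000 + 158 = 10590791/67000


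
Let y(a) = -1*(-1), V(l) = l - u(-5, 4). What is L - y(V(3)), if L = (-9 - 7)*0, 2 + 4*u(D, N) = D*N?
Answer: -1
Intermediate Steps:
u(D, N) = -1/2 + D*N/4 (u(D, N) = -1/2 + (D*N)/4 = -1/2 + D*N/4)
V(l) = 11/2 + l (V(l) = l - (-1/2 + (1/4)*(-5)*4) = l - (-1/2 - 5) = l - 1*(-11/2) = l + 11/2 = 11/2 + l)
y(a) = 1
L = 0 (L = -16*0 = 0)
L - y(V(3)) = 0 - 1*1 = 0 - 1 = -1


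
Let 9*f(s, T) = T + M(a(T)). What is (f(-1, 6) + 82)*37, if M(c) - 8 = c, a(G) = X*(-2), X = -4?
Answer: 28120/9 ≈ 3124.4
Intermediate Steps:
a(G) = 8 (a(G) = -4*(-2) = 8)
M(c) = 8 + c
f(s, T) = 16/9 + T/9 (f(s, T) = (T + (8 + 8))/9 = (T + 16)/9 = (16 + T)/9 = 16/9 + T/9)
(f(-1, 6) + 82)*37 = ((16/9 + (1/9)*6) + 82)*37 = ((16/9 + 2/3) + 82)*37 = (22/9 + 82)*37 = (760/9)*37 = 28120/9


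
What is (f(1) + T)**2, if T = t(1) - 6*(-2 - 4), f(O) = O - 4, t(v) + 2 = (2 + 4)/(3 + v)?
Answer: 4225/4 ≈ 1056.3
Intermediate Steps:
t(v) = -2 + 6/(3 + v) (t(v) = -2 + (2 + 4)/(3 + v) = -2 + 6/(3 + v))
f(O) = -4 + O
T = 71/2 (T = -2*1/(3 + 1) - 6*(-2 - 4) = -2*1/4 - 6*(-6) = -2*1*1/4 + 36 = -1/2 + 36 = 71/2 ≈ 35.500)
(f(1) + T)**2 = ((-4 + 1) + 71/2)**2 = (-3 + 71/2)**2 = (65/2)**2 = 4225/4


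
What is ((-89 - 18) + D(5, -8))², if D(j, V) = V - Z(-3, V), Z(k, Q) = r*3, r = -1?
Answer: 12544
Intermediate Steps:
Z(k, Q) = -3 (Z(k, Q) = -1*3 = -3)
D(j, V) = 3 + V (D(j, V) = V - 1*(-3) = V + 3 = 3 + V)
((-89 - 18) + D(5, -8))² = ((-89 - 18) + (3 - 8))² = (-107 - 5)² = (-112)² = 12544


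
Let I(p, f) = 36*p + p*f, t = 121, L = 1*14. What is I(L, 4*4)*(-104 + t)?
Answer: 12376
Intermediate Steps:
L = 14
I(p, f) = 36*p + f*p
I(L, 4*4)*(-104 + t) = (14*(36 + 4*4))*(-104 + 121) = (14*(36 + 16))*17 = (14*52)*17 = 728*17 = 12376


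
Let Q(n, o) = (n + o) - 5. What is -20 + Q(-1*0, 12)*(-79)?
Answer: -573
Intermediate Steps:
Q(n, o) = -5 + n + o
-20 + Q(-1*0, 12)*(-79) = -20 + (-5 - 1*0 + 12)*(-79) = -20 + (-5 + 0 + 12)*(-79) = -20 + 7*(-79) = -20 - 553 = -573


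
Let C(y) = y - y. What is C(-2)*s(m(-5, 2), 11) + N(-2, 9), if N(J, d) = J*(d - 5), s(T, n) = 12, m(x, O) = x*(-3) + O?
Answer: -8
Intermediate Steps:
m(x, O) = O - 3*x (m(x, O) = -3*x + O = O - 3*x)
C(y) = 0
N(J, d) = J*(-5 + d)
C(-2)*s(m(-5, 2), 11) + N(-2, 9) = 0*12 - 2*(-5 + 9) = 0 - 2*4 = 0 - 8 = -8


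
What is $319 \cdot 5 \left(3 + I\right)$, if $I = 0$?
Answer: $4785$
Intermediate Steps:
$319 \cdot 5 \left(3 + I\right) = 319 \cdot 5 \left(3 + 0\right) = 319 \cdot 5 \cdot 3 = 319 \cdot 15 = 4785$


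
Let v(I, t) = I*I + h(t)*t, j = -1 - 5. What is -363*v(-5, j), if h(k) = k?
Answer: -22143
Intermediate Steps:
j = -6
v(I, t) = I² + t² (v(I, t) = I*I + t*t = I² + t²)
-363*v(-5, j) = -363*((-5)² + (-6)²) = -363*(25 + 36) = -363*61 = -22143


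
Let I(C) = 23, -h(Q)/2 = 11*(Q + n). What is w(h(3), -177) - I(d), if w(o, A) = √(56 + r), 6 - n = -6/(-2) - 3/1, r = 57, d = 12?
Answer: -23 + √113 ≈ -12.370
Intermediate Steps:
n = 6 (n = 6 - (-6/(-2) - 3/1) = 6 - (-6*(-½) - 3*1) = 6 - (3 - 3) = 6 - 1*0 = 6 + 0 = 6)
h(Q) = -132 - 22*Q (h(Q) = -22*(Q + 6) = -22*(6 + Q) = -2*(66 + 11*Q) = -132 - 22*Q)
w(o, A) = √113 (w(o, A) = √(56 + 57) = √113)
w(h(3), -177) - I(d) = √113 - 1*23 = √113 - 23 = -23 + √113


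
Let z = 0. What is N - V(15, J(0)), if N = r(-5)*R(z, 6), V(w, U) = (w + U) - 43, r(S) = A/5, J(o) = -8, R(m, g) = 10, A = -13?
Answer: 10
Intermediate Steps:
r(S) = -13/5
V(w, U) = -43 + U + w (V(w, U) = (U + w) - 43 = -43 + U + w)
N = -26 (N = -13/5*10 = -26)
N - V(15, J(0)) = -26 - (-43 - 8 + 15) = -26 - 1*(-36) = -26 + 36 = 10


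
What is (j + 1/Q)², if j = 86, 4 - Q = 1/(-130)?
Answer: 2019244096/271441 ≈ 7439.0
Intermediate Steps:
Q = 521/130 (Q = 4 - 1/(-130) = 4 - 1*(-1/130) = 4 + 1/130 = 521/130 ≈ 4.0077)
(j + 1/Q)² = (86 + 1/(521/130))² = (86 + 130/521)² = (44936/521)² = 2019244096/271441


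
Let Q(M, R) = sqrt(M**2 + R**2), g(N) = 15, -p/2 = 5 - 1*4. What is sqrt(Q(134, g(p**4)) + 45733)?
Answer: sqrt(45733 + sqrt(18181)) ≈ 214.17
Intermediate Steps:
p = -2 (p = -2*(5 - 1*4) = -2*(5 - 4) = -2*1 = -2)
sqrt(Q(134, g(p**4)) + 45733) = sqrt(sqrt(134**2 + 15**2) + 45733) = sqrt(sqrt(17956 + 225) + 45733) = sqrt(sqrt(18181) + 45733) = sqrt(45733 + sqrt(18181))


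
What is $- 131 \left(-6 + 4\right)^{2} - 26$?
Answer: $-550$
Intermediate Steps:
$- 131 \left(-6 + 4\right)^{2} - 26 = - 131 \left(-2\right)^{2} - 26 = \left(-131\right) 4 - 26 = -524 - 26 = -550$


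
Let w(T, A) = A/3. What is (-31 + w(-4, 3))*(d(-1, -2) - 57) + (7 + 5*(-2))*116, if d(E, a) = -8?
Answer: 1602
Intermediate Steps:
w(T, A) = A/3 (w(T, A) = A*(⅓) = A/3)
(-31 + w(-4, 3))*(d(-1, -2) - 57) + (7 + 5*(-2))*116 = (-31 + (⅓)*3)*(-8 - 57) + (7 + 5*(-2))*116 = (-31 + 1)*(-65) + (7 - 10)*116 = -30*(-65) - 3*116 = 1950 - 348 = 1602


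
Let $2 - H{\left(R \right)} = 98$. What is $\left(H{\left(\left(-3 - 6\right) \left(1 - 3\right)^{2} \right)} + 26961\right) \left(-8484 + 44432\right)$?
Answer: $965743020$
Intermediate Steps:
$H{\left(R \right)} = -96$ ($H{\left(R \right)} = 2 - 98 = -96$)
$\left(H{\left(\left(-3 - 6\right) \left(1 - 3\right)^{2} \right)} + 26961\right) \left(-8484 + 44432\right) = \left(-96 + 26961\right) \left(-8484 + 44432\right) = 26865 \cdot 35948 = 965743020$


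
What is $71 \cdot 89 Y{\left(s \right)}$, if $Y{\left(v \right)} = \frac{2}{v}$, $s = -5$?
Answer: $- \frac{12638}{5} \approx -2527.6$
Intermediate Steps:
$71 \cdot 89 Y{\left(s \right)} = 71 \cdot 89 \frac{2}{-5} = 6319 \cdot 2 \left(- \frac{1}{5}\right) = 6319 \left(- \frac{2}{5}\right) = - \frac{12638}{5}$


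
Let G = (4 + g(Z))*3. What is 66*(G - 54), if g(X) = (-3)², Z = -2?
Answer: -990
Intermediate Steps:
g(X) = 9
G = 39 (G = (4 + 9)*3 = 13*3 = 39)
66*(G - 54) = 66*(39 - 54) = 66*(-15) = -990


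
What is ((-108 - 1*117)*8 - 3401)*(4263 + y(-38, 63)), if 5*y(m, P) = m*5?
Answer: -21974225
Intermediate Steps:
y(m, P) = m (y(m, P) = (m*5)/5 = (5*m)/5 = m)
((-108 - 1*117)*8 - 3401)*(4263 + y(-38, 63)) = ((-108 - 1*117)*8 - 3401)*(4263 - 38) = ((-108 - 117)*8 - 3401)*4225 = (-225*8 - 3401)*4225 = (-1800 - 3401)*4225 = -5201*4225 = -21974225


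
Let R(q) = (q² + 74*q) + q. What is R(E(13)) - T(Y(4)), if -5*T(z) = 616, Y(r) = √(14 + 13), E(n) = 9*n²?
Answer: 12138196/5 ≈ 2.4276e+6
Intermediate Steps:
Y(r) = 3*√3 (Y(r) = √27 = 3*√3)
T(z) = -616/5 (T(z) = -⅕*616 = -616/5)
R(q) = q² + 75*q
R(E(13)) - T(Y(4)) = (9*13²)*(75 + 9*13²) - 1*(-616/5) = (9*169)*(75 + 9*169) + 616/5 = 1521*(75 + 1521) + 616/5 = 1521*1596 + 616/5 = 2427516 + 616/5 = 12138196/5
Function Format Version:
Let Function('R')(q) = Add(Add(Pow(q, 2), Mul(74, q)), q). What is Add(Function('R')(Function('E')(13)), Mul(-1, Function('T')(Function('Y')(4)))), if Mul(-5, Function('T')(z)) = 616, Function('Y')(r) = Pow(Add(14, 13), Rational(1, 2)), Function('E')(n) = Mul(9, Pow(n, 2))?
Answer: Rational(12138196, 5) ≈ 2.4276e+6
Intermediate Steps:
Function('Y')(r) = Mul(3, Pow(3, Rational(1, 2))) (Function('Y')(r) = Pow(27, Rational(1, 2)) = Mul(3, Pow(3, Rational(1, 2))))
Function('T')(z) = Rational(-616, 5) (Function('T')(z) = Mul(Rational(-1, 5), 616) = Rational(-616, 5))
Function('R')(q) = Add(Pow(q, 2), Mul(75, q))
Add(Function('R')(Function('E')(13)), Mul(-1, Function('T')(Function('Y')(4)))) = Add(Mul(Mul(9, Pow(13, 2)), Add(75, Mul(9, Pow(13, 2)))), Mul(-1, Rational(-616, 5))) = Add(Mul(Mul(9, 169), Add(75, Mul(9, 169))), Rational(616, 5)) = Add(Mul(1521, Add(75, 1521)), Rational(616, 5)) = Add(Mul(1521, 1596), Rational(616, 5)) = Add(2427516, Rational(616, 5)) = Rational(12138196, 5)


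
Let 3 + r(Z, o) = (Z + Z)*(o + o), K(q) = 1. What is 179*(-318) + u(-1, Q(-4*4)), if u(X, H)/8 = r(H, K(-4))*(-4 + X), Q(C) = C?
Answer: -54242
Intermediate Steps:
r(Z, o) = -3 + 4*Z*o (r(Z, o) = -3 + (Z + Z)*(o + o) = -3 + (2*Z)*(2*o) = -3 + 4*Z*o)
u(X, H) = 8*(-4 + X)*(-3 + 4*H) (u(X, H) = 8*((-3 + 4*H*1)*(-4 + X)) = 8*((-3 + 4*H)*(-4 + X)) = 8*((-4 + X)*(-3 + 4*H)) = 8*(-4 + X)*(-3 + 4*H))
179*(-318) + u(-1, Q(-4*4)) = 179*(-318) + 8*(-4 - 1)*(-3 + 4*(-4*4)) = -56922 + 8*(-5)*(-3 + 4*(-16)) = -56922 + 8*(-5)*(-3 - 64) = -56922 + 8*(-5)*(-67) = -56922 + 2680 = -54242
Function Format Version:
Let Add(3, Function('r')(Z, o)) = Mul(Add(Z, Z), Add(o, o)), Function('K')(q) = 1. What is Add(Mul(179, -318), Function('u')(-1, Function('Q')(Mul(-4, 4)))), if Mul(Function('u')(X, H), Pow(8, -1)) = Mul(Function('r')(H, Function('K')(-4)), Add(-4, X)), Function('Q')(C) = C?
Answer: -54242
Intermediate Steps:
Function('r')(Z, o) = Add(-3, Mul(4, Z, o)) (Function('r')(Z, o) = Add(-3, Mul(Add(Z, Z), Add(o, o))) = Add(-3, Mul(Mul(2, Z), Mul(2, o))) = Add(-3, Mul(4, Z, o)))
Function('u')(X, H) = Mul(8, Add(-4, X), Add(-3, Mul(4, H))) (Function('u')(X, H) = Mul(8, Mul(Add(-3, Mul(4, H, 1)), Add(-4, X))) = Mul(8, Mul(Add(-3, Mul(4, H)), Add(-4, X))) = Mul(8, Mul(Add(-4, X), Add(-3, Mul(4, H)))) = Mul(8, Add(-4, X), Add(-3, Mul(4, H))))
Add(Mul(179, -318), Function('u')(-1, Function('Q')(Mul(-4, 4)))) = Add(Mul(179, -318), Mul(8, Add(-4, -1), Add(-3, Mul(4, Mul(-4, 4))))) = Add(-56922, Mul(8, -5, Add(-3, Mul(4, -16)))) = Add(-56922, Mul(8, -5, Add(-3, -64))) = Add(-56922, Mul(8, -5, -67)) = Add(-56922, 2680) = -54242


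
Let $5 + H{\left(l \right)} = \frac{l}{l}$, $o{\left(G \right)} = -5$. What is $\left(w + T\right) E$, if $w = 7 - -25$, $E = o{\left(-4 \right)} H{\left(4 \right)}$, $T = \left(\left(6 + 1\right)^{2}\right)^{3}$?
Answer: $2353620$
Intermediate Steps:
$H{\left(l \right)} = -4$ ($H{\left(l \right)} = -5 + \frac{l}{l} = -5 + 1 = -4$)
$T = 117649$ ($T = \left(7^{2}\right)^{3} = 49^{3} = 117649$)
$E = 20$ ($E = \left(-5\right) \left(-4\right) = 20$)
$w = 32$ ($w = 7 + 25 = 32$)
$\left(w + T\right) E = \left(32 + 117649\right) 20 = 117681 \cdot 20 = 2353620$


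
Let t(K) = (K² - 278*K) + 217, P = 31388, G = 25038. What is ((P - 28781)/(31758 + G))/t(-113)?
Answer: 869/840580800 ≈ 1.0338e-6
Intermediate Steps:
t(K) = 217 + K² - 278*K
((P - 28781)/(31758 + G))/t(-113) = ((31388 - 28781)/(31758 + 25038))/(217 + (-113)² - 278*(-113)) = (2607/56796)/(217 + 12769 + 31414) = (2607*(1/56796))/44400 = (869/18932)*(1/44400) = 869/840580800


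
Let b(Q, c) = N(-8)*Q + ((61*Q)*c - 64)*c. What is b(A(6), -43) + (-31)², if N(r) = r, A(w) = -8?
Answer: -898535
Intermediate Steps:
b(Q, c) = -8*Q + c*(-64 + 61*Q*c) (b(Q, c) = -8*Q + ((61*Q)*c - 64)*c = -8*Q + (61*Q*c - 64)*c = -8*Q + (-64 + 61*Q*c)*c = -8*Q + c*(-64 + 61*Q*c))
b(A(6), -43) + (-31)² = (-64*(-43) - 8*(-8) + 61*(-8)*(-43)²) + (-31)² = (2752 + 64 + 61*(-8)*1849) + 961 = (2752 + 64 - 902312) + 961 = -899496 + 961 = -898535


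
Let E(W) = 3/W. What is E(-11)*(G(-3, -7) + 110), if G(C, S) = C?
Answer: -321/11 ≈ -29.182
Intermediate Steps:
E(-11)*(G(-3, -7) + 110) = (3/(-11))*(-3 + 110) = (3*(-1/11))*107 = -3/11*107 = -321/11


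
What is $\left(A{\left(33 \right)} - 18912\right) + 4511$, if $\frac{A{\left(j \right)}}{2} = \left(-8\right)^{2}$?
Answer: $-14273$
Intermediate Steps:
$A{\left(j \right)} = 128$ ($A{\left(j \right)} = 2 \left(-8\right)^{2} = 2 \cdot 64 = 128$)
$\left(A{\left(33 \right)} - 18912\right) + 4511 = \left(128 - 18912\right) + 4511 = -18784 + 4511 = -14273$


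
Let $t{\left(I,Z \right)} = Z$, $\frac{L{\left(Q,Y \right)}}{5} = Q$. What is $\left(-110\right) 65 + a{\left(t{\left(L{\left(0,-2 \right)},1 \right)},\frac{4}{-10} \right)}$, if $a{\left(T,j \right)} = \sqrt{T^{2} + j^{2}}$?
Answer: $-7150 + \frac{\sqrt{29}}{5} \approx -7148.9$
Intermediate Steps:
$L{\left(Q,Y \right)} = 5 Q$
$\left(-110\right) 65 + a{\left(t{\left(L{\left(0,-2 \right)},1 \right)},\frac{4}{-10} \right)} = \left(-110\right) 65 + \sqrt{1^{2} + \left(\frac{4}{-10}\right)^{2}} = -7150 + \sqrt{1 + \left(4 \left(- \frac{1}{10}\right)\right)^{2}} = -7150 + \sqrt{1 + \left(- \frac{2}{5}\right)^{2}} = -7150 + \sqrt{1 + \frac{4}{25}} = -7150 + \sqrt{\frac{29}{25}} = -7150 + \frac{\sqrt{29}}{5}$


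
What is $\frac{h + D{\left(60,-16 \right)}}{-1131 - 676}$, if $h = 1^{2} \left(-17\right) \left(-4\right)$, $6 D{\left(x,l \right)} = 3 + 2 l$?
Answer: $- \frac{379}{10842} \approx -0.034957$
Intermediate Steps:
$D{\left(x,l \right)} = \frac{1}{2} + \frac{l}{3}$ ($D{\left(x,l \right)} = \frac{3 + 2 l}{6} = \frac{1}{2} + \frac{l}{3}$)
$h = 68$ ($h = 1 \left(-17\right) \left(-4\right) = \left(-17\right) \left(-4\right) = 68$)
$\frac{h + D{\left(60,-16 \right)}}{-1131 - 676} = \frac{68 + \left(\frac{1}{2} + \frac{1}{3} \left(-16\right)\right)}{-1131 - 676} = \frac{68 + \left(\frac{1}{2} - \frac{16}{3}\right)}{-1131 + \left(-2251 + 1575\right)} = \frac{68 - \frac{29}{6}}{-1131 - 676} = \frac{379}{6 \left(-1807\right)} = \frac{379}{6} \left(- \frac{1}{1807}\right) = - \frac{379}{10842}$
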